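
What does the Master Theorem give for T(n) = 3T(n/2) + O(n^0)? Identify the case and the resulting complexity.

Master Theorem for T(n) = 3T(n/2) + O(n^0):

a = 3, b = 2, c = 0
log_b(a) = log_2(3) = 1.5850

Case 1: c = 0 < log_2(3) = 1.5850
T(n) = O(n^(log_2 3))

For T(n) = 3T(n/2) + O(n^0): log_2(3) = 1.5850. This is Case 1 of the Master Theorem (c < log_b(a), work dominated by leaves), giving O(n^(log_2 3)).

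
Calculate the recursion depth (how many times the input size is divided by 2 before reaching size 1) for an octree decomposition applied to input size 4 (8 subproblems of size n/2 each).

For divide and conquer with division factor 2:

Problem sizes at each level:
Level 0: 4
Level 1: 2
Level 2: 1

The root is level 0 and the size-1 base case is level 2 (the tree spans levels 0 through 2, i.e. 3 levels counting the root), so the depth is the number of divisions: log_2(4) = 2

The recursion tree depth is log_2(4) = 2. At each level, the problem size is divided by 2, so it takes 2 divisions to reduce to a base case of size 1. The algorithm makes 8 recursive calls at each level.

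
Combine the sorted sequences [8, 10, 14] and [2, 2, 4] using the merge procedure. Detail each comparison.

Merging process:

Compare 8 vs 2: take 2 from right. Merged: [2]
Compare 8 vs 2: take 2 from right. Merged: [2, 2]
Compare 8 vs 4: take 4 from right. Merged: [2, 2, 4]
Append remaining from left: [8, 10, 14]. Merged: [2, 2, 4, 8, 10, 14]

Final merged array: [2, 2, 4, 8, 10, 14]
Total comparisons: 3

The merged array is [2, 2, 4, 8, 10, 14], requiring 3 comparisons. The merge step runs in O(n) time where n is the total number of elements.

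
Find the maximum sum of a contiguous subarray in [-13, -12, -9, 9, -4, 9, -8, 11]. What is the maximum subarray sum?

Using Kadane's algorithm on [-13, -12, -9, 9, -4, 9, -8, 11]:

Scanning through the array:
Position 1 (value -12): max_ending_here = -12, max_so_far = -12
Position 2 (value -9): max_ending_here = -9, max_so_far = -9
Position 3 (value 9): max_ending_here = 9, max_so_far = 9
Position 4 (value -4): max_ending_here = 5, max_so_far = 9
Position 5 (value 9): max_ending_here = 14, max_so_far = 14
Position 6 (value -8): max_ending_here = 6, max_so_far = 14
Position 7 (value 11): max_ending_here = 17, max_so_far = 17

Maximum subarray: [9, -4, 9, -8, 11]
Maximum sum: 17

The maximum subarray is [9, -4, 9, -8, 11] with sum 17. This subarray runs from index 3 to index 7.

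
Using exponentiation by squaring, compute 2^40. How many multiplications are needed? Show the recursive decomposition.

Computing 2^40 by squaring (build up from 2^1; each line after the first costs one multiplication):

2^1 = 2
2^2 = (2^1)^2 = 2^2 = 4
2^4 = (2^2)^2 = 4^2 = 16
2^5 = 2 * 2^4 = 2 * 16 = 32
2^10 = (2^5)^2 = 32^2 = 1024
2^20 = (2^10)^2 = 1024^2 = 1048576
2^40 = (2^20)^2 = 1048576^2 = 1099511627776

Result: 1099511627776
Multiplications needed: 6 (6 lines after 2^1)

2^40 = 1099511627776. Using exponentiation by squaring, this requires 6 multiplications. The key idea: if the exponent is even, square the half-power; if odd, multiply by the base once.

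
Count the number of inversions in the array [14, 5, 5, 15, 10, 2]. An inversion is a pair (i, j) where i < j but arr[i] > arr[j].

Finding inversions in [14, 5, 5, 15, 10, 2]:

(0, 1): arr[0]=14 > arr[1]=5
(0, 2): arr[0]=14 > arr[2]=5
(0, 4): arr[0]=14 > arr[4]=10
(0, 5): arr[0]=14 > arr[5]=2
(1, 5): arr[1]=5 > arr[5]=2
(2, 5): arr[2]=5 > arr[5]=2
(3, 4): arr[3]=15 > arr[4]=10
(3, 5): arr[3]=15 > arr[5]=2
(4, 5): arr[4]=10 > arr[5]=2

Total inversions: 9

The array has 9 inversion(s): (0,1), (0,2), (0,4), (0,5), (1,5), (2,5), (3,4), (3,5), (4,5). Each pair (i,j) satisfies i < j and arr[i] > arr[j].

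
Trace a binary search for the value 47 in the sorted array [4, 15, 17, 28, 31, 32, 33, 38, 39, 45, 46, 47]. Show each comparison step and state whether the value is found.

Binary search for 47 in [4, 15, 17, 28, 31, 32, 33, 38, 39, 45, 46, 47]:

lo=0, hi=11, mid=5, arr[mid]=32 -> 32 < 47, search right half
lo=6, hi=11, mid=8, arr[mid]=39 -> 39 < 47, search right half
lo=9, hi=11, mid=10, arr[mid]=46 -> 46 < 47, search right half
lo=11, hi=11, mid=11, arr[mid]=47 -> Found target at index 11!

Binary search finds 47 at index 11 after 4 comparisons. The search repeatedly halves the search space by comparing with the middle element.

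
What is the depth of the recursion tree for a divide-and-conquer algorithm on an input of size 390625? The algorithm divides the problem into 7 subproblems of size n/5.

For divide and conquer with division factor 5:

Problem sizes at each level:
Level 0: 390625
Level 1: 78125
Level 2: 15625
Level 3: 3125
Level 4: 625
Level 5: 125
Level 6: 25
Level 7: 5
Level 8: 1

The root is level 0 and the size-1 base case is level 8 (the tree spans levels 0 through 8, i.e. 9 levels counting the root), so the depth is the number of divisions: log_5(390625) = 8

The recursion tree depth is log_5(390625) = 8. At each level, the problem size is divided by 5, so it takes 8 divisions to reduce to a base case of size 1. The algorithm makes 7 recursive calls at each level.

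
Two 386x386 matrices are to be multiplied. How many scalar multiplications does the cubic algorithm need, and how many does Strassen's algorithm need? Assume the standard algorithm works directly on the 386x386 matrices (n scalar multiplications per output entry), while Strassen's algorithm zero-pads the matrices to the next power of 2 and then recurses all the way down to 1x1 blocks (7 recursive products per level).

Matrix multiplication for 386x386 matrices:

Strassen's algorithm requires power-of-2 dimensions. Pad 386x386 to 512x512 (next power of 2).

Standard algorithm: 386^3 = 57512456 multiplications
Strassen's algorithm: 7^(log2(512)) = 7^9 = 40353607 multiplications
Savings: 57512456 - 40353607 = 17158849 multiplications

Standard: 57512456 multiplications (386^3). Strassen: 40353607 multiplications (7^9, after padding to 512x512). Strassen reduces 8 recursive multiplications to 7 at each level.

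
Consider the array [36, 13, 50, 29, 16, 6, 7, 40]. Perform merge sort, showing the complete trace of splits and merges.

Merge sort trace:

Split: [36, 13, 50, 29, 16, 6, 7, 40] -> [36, 13, 50, 29] and [16, 6, 7, 40]
  Split: [36, 13, 50, 29] -> [36, 13] and [50, 29]
    Split: [36, 13] -> [36] and [13]
    Merge: [36] + [13] -> [13, 36]
    Split: [50, 29] -> [50] and [29]
    Merge: [50] + [29] -> [29, 50]
  Merge: [13, 36] + [29, 50] -> [13, 29, 36, 50]
  Split: [16, 6, 7, 40] -> [16, 6] and [7, 40]
    Split: [16, 6] -> [16] and [6]
    Merge: [16] + [6] -> [6, 16]
    Split: [7, 40] -> [7] and [40]
    Merge: [7] + [40] -> [7, 40]
  Merge: [6, 16] + [7, 40] -> [6, 7, 16, 40]
Merge: [13, 29, 36, 50] + [6, 7, 16, 40] -> [6, 7, 13, 16, 29, 36, 40, 50]

Final sorted array: [6, 7, 13, 16, 29, 36, 40, 50]

The merge sort proceeds by recursively splitting the array and merging sorted halves.
After all merges, the sorted array is [6, 7, 13, 16, 29, 36, 40, 50].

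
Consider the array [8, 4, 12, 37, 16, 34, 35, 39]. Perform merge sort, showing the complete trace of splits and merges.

Merge sort trace:

Split: [8, 4, 12, 37, 16, 34, 35, 39] -> [8, 4, 12, 37] and [16, 34, 35, 39]
  Split: [8, 4, 12, 37] -> [8, 4] and [12, 37]
    Split: [8, 4] -> [8] and [4]
    Merge: [8] + [4] -> [4, 8]
    Split: [12, 37] -> [12] and [37]
    Merge: [12] + [37] -> [12, 37]
  Merge: [4, 8] + [12, 37] -> [4, 8, 12, 37]
  Split: [16, 34, 35, 39] -> [16, 34] and [35, 39]
    Split: [16, 34] -> [16] and [34]
    Merge: [16] + [34] -> [16, 34]
    Split: [35, 39] -> [35] and [39]
    Merge: [35] + [39] -> [35, 39]
  Merge: [16, 34] + [35, 39] -> [16, 34, 35, 39]
Merge: [4, 8, 12, 37] + [16, 34, 35, 39] -> [4, 8, 12, 16, 34, 35, 37, 39]

Final sorted array: [4, 8, 12, 16, 34, 35, 37, 39]

The merge sort proceeds by recursively splitting the array and merging sorted halves.
After all merges, the sorted array is [4, 8, 12, 16, 34, 35, 37, 39].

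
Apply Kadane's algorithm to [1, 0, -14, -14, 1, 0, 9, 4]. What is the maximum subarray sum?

Using Kadane's algorithm on [1, 0, -14, -14, 1, 0, 9, 4]:

Scanning through the array:
Position 1 (value 0): max_ending_here = 1, max_so_far = 1
Position 2 (value -14): max_ending_here = -13, max_so_far = 1
Position 3 (value -14): max_ending_here = -14, max_so_far = 1
Position 4 (value 1): max_ending_here = 1, max_so_far = 1
Position 5 (value 0): max_ending_here = 1, max_so_far = 1
Position 6 (value 9): max_ending_here = 10, max_so_far = 10
Position 7 (value 4): max_ending_here = 14, max_so_far = 14

Maximum subarray: [1, 0, 9, 4]
Maximum sum: 14

The maximum subarray is [1, 0, 9, 4] with sum 14. This subarray runs from index 4 to index 7.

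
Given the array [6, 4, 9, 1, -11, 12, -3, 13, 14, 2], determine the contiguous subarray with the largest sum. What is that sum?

Using Kadane's algorithm on [6, 4, 9, 1, -11, 12, -3, 13, 14, 2]:

Scanning through the array:
Position 1 (value 4): max_ending_here = 10, max_so_far = 10
Position 2 (value 9): max_ending_here = 19, max_so_far = 19
Position 3 (value 1): max_ending_here = 20, max_so_far = 20
Position 4 (value -11): max_ending_here = 9, max_so_far = 20
Position 5 (value 12): max_ending_here = 21, max_so_far = 21
Position 6 (value -3): max_ending_here = 18, max_so_far = 21
Position 7 (value 13): max_ending_here = 31, max_so_far = 31
Position 8 (value 14): max_ending_here = 45, max_so_far = 45
Position 9 (value 2): max_ending_here = 47, max_so_far = 47

Maximum subarray: [6, 4, 9, 1, -11, 12, -3, 13, 14, 2]
Maximum sum: 47

The maximum subarray is [6, 4, 9, 1, -11, 12, -3, 13, 14, 2] with sum 47. This subarray runs from index 0 to index 9.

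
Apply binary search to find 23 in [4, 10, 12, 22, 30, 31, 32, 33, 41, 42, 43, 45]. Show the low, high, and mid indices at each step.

Binary search for 23 in [4, 10, 12, 22, 30, 31, 32, 33, 41, 42, 43, 45]:

lo=0, hi=11, mid=5, arr[mid]=31 -> 31 > 23, search left half
lo=0, hi=4, mid=2, arr[mid]=12 -> 12 < 23, search right half
lo=3, hi=4, mid=3, arr[mid]=22 -> 22 < 23, search right half
lo=4, hi=4, mid=4, arr[mid]=30 -> 30 > 23, search left half
lo=4 > hi=3, target 23 not found

Binary search determines that 23 is not in the array after 4 comparisons. The search space was exhausted without finding the target.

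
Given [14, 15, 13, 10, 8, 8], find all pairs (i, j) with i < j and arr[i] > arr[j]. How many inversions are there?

Finding inversions in [14, 15, 13, 10, 8, 8]:

(0, 2): arr[0]=14 > arr[2]=13
(0, 3): arr[0]=14 > arr[3]=10
(0, 4): arr[0]=14 > arr[4]=8
(0, 5): arr[0]=14 > arr[5]=8
(1, 2): arr[1]=15 > arr[2]=13
(1, 3): arr[1]=15 > arr[3]=10
(1, 4): arr[1]=15 > arr[4]=8
(1, 5): arr[1]=15 > arr[5]=8
(2, 3): arr[2]=13 > arr[3]=10
(2, 4): arr[2]=13 > arr[4]=8
(2, 5): arr[2]=13 > arr[5]=8
(3, 4): arr[3]=10 > arr[4]=8
(3, 5): arr[3]=10 > arr[5]=8

Total inversions: 13

The array has 13 inversion(s): (0,2), (0,3), (0,4), (0,5), (1,2), (1,3), (1,4), (1,5), (2,3), (2,4), (2,5), (3,4), (3,5). Each pair (i,j) satisfies i < j and arr[i] > arr[j].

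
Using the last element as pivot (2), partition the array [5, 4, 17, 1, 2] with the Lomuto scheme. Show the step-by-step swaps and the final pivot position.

Lomuto partition with pivot = 2:

Initial array: [5, 4, 17, 1, 2]

arr[0]=5 > 2: no swap
arr[1]=4 > 2: no swap
arr[2]=17 > 2: no swap
arr[3]=1 <= 2: swap with position 0, array becomes [1, 4, 17, 5, 2]

Place pivot at position 1: [1, 2, 17, 5, 4]
Pivot position: 1

After partitioning with pivot 2, the array becomes [1, 2, 17, 5, 4]. The pivot is placed at index 1. All elements to the left of the pivot are <= 2, and all elements to the right are > 2.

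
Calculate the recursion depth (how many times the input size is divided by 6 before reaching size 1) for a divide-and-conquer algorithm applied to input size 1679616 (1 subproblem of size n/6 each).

For divide and conquer with division factor 6:

Problem sizes at each level:
Level 0: 1679616
Level 1: 279936
Level 2: 46656
Level 3: 7776
Level 4: 1296
Level 5: 216
Level 6: 36
Level 7: 6
Level 8: 1

The root is level 0 and the size-1 base case is level 8 (the tree spans levels 0 through 8, i.e. 9 levels counting the root), so the depth is the number of divisions: log_6(1679616) = 8

The recursion tree depth is log_6(1679616) = 8. At each level, the problem size is divided by 6, so it takes 8 divisions to reduce to a base case of size 1. The algorithm makes 1 recursive call at each level.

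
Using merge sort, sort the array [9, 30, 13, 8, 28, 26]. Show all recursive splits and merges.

Merge sort trace:

Split: [9, 30, 13, 8, 28, 26] -> [9, 30, 13] and [8, 28, 26]
  Split: [9, 30, 13] -> [9] and [30, 13]
    Split: [30, 13] -> [30] and [13]
    Merge: [30] + [13] -> [13, 30]
  Merge: [9] + [13, 30] -> [9, 13, 30]
  Split: [8, 28, 26] -> [8] and [28, 26]
    Split: [28, 26] -> [28] and [26]
    Merge: [28] + [26] -> [26, 28]
  Merge: [8] + [26, 28] -> [8, 26, 28]
Merge: [9, 13, 30] + [8, 26, 28] -> [8, 9, 13, 26, 28, 30]

Final sorted array: [8, 9, 13, 26, 28, 30]

The merge sort proceeds by recursively splitting the array and merging sorted halves.
After all merges, the sorted array is [8, 9, 13, 26, 28, 30].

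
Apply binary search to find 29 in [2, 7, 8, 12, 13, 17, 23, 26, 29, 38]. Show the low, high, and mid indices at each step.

Binary search for 29 in [2, 7, 8, 12, 13, 17, 23, 26, 29, 38]:

lo=0, hi=9, mid=4, arr[mid]=13 -> 13 < 29, search right half
lo=5, hi=9, mid=7, arr[mid]=26 -> 26 < 29, search right half
lo=8, hi=9, mid=8, arr[mid]=29 -> Found target at index 8!

Binary search finds 29 at index 8 after 3 comparisons. The search repeatedly halves the search space by comparing with the middle element.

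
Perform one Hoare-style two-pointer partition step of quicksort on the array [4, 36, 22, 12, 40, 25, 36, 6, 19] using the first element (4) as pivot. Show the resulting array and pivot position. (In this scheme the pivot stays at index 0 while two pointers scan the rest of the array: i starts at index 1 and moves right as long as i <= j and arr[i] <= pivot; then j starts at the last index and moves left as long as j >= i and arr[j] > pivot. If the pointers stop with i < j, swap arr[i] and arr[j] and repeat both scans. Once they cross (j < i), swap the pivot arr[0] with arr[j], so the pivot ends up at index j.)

Hoare-style two-pointer partition with pivot = 4:

Initial array: [4, 36, 22, 12, 40, 25, 36, 6, 19]

Pointers start at i = 1, j = 8.
i ends at 1, j ends at 0: the pointers have crossed (j < i), so scanning stops.

j = 0, so swapping arr[0] with arr[j] leaves the pivot at position 0: [4, 36, 22, 12, 40, 25, 36, 6, 19]
Pivot position: 0

After partitioning with pivot 4, the array becomes [4, 36, 22, 12, 40, 25, 36, 6, 19]. The pivot is placed at index 0. All elements to the left of the pivot are <= 4, and all elements to the right are > 4.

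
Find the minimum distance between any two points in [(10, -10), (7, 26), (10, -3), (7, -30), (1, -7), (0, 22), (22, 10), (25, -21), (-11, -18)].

Computing all pairwise distances among 9 points:

d((10, -10), (7, 26)) = 36.1248
d((10, -10), (10, -3)) = 7.0 <-- minimum
d((10, -10), (7, -30)) = 20.2237
d((10, -10), (1, -7)) = 9.4868
d((10, -10), (0, 22)) = 33.5261
d((10, -10), (22, 10)) = 23.3238
d((10, -10), (25, -21)) = 18.6011
d((10, -10), (-11, -18)) = 22.4722
d((7, 26), (10, -3)) = 29.1548
d((7, 26), (7, -30)) = 56.0
d((7, 26), (1, -7)) = 33.541
d((7, 26), (0, 22)) = 8.0623
d((7, 26), (22, 10)) = 21.9317
d((7, 26), (25, -21)) = 50.3289
d((7, 26), (-11, -18)) = 47.5395
d((10, -3), (7, -30)) = 27.1662
d((10, -3), (1, -7)) = 9.8489
d((10, -3), (0, 22)) = 26.9258
d((10, -3), (22, 10)) = 17.6918
d((10, -3), (25, -21)) = 23.4307
d((10, -3), (-11, -18)) = 25.807
d((7, -30), (1, -7)) = 23.7697
d((7, -30), (0, 22)) = 52.469
d((7, -30), (22, 10)) = 42.72
d((7, -30), (25, -21)) = 20.1246
d((7, -30), (-11, -18)) = 21.6333
d((1, -7), (0, 22)) = 29.0172
d((1, -7), (22, 10)) = 27.0185
d((1, -7), (25, -21)) = 27.7849
d((1, -7), (-11, -18)) = 16.2788
d((0, 22), (22, 10)) = 25.0599
d((0, 22), (25, -21)) = 49.7393
d((0, 22), (-11, -18)) = 41.4849
d((22, 10), (25, -21)) = 31.1448
d((22, 10), (-11, -18)) = 43.2782
d((25, -21), (-11, -18)) = 36.1248

Closest pair: (10, -10) and (10, -3) with distance 7.0

The closest pair is (10, -10) and (10, -3) with Euclidean distance 7.0. For 9 points, brute-force pairwise comparison is shown above. For large n, the divide-and-conquer algorithm (sort by x, recurse on halves, check the dividing strip) achieves O(n log n).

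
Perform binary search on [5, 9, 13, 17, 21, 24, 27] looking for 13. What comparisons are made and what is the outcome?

Binary search for 13 in [5, 9, 13, 17, 21, 24, 27]:

lo=0, hi=6, mid=3, arr[mid]=17 -> 17 > 13, search left half
lo=0, hi=2, mid=1, arr[mid]=9 -> 9 < 13, search right half
lo=2, hi=2, mid=2, arr[mid]=13 -> Found target at index 2!

Binary search finds 13 at index 2 after 3 comparisons. The search repeatedly halves the search space by comparing with the middle element.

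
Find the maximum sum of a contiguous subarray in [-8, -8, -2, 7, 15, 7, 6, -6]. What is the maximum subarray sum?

Using Kadane's algorithm on [-8, -8, -2, 7, 15, 7, 6, -6]:

Scanning through the array:
Position 1 (value -8): max_ending_here = -8, max_so_far = -8
Position 2 (value -2): max_ending_here = -2, max_so_far = -2
Position 3 (value 7): max_ending_here = 7, max_so_far = 7
Position 4 (value 15): max_ending_here = 22, max_so_far = 22
Position 5 (value 7): max_ending_here = 29, max_so_far = 29
Position 6 (value 6): max_ending_here = 35, max_so_far = 35
Position 7 (value -6): max_ending_here = 29, max_so_far = 35

Maximum subarray: [7, 15, 7, 6]
Maximum sum: 35

The maximum subarray is [7, 15, 7, 6] with sum 35. This subarray runs from index 3 to index 6.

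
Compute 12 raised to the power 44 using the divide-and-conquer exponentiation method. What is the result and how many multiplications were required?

Computing 12^44 by squaring (build up from 12^1; each line after the first costs one multiplication):

12^1 = 12
12^2 = (12^1)^2 = 12^2 = 144
12^4 = (12^2)^2 = 144^2 = 20736
12^5 = 12 * 12^4 = 12 * 20736 = 248832
12^10 = (12^5)^2 = 248832^2 = 61917364224
12^11 = 12 * 12^10 = 12 * 61917364224 = 743008370688
12^22 = (12^11)^2 = 743008370688^2 = 552061438912436417593344
12^44 = (12^22)^2 = 552061438912436417593344^2 = 304771832334069766392840191887919236168953102336

Result: 304771832334069766392840191887919236168953102336
Multiplications needed: 7 (7 lines after 12^1)

12^44 = 304771832334069766392840191887919236168953102336. Using exponentiation by squaring, this requires 7 multiplications. The key idea: if the exponent is even, square the half-power; if odd, multiply by the base once.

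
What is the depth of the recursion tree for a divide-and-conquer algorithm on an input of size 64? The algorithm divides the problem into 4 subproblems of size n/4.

For divide and conquer with division factor 4:

Problem sizes at each level:
Level 0: 64
Level 1: 16
Level 2: 4
Level 3: 1

The root is level 0 and the size-1 base case is level 3 (the tree spans levels 0 through 3, i.e. 4 levels counting the root), so the depth is the number of divisions: log_4(64) = 3

The recursion tree depth is log_4(64) = 3. At each level, the problem size is divided by 4, so it takes 3 divisions to reduce to a base case of size 1. The algorithm makes 4 recursive calls at each level.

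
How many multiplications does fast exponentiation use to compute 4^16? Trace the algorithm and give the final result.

Computing 4^16 by squaring (build up from 4^1; each line after the first costs one multiplication):

4^1 = 4
4^2 = (4^1)^2 = 4^2 = 16
4^4 = (4^2)^2 = 16^2 = 256
4^8 = (4^4)^2 = 256^2 = 65536
4^16 = (4^8)^2 = 65536^2 = 4294967296

Result: 4294967296
Multiplications needed: 4 (4 lines after 4^1)

4^16 = 4294967296. Using exponentiation by squaring, this requires 4 multiplications. The key idea: if the exponent is even, square the half-power; if odd, multiply by the base once.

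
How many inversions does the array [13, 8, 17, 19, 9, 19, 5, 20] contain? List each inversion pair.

Finding inversions in [13, 8, 17, 19, 9, 19, 5, 20]:

(0, 1): arr[0]=13 > arr[1]=8
(0, 4): arr[0]=13 > arr[4]=9
(0, 6): arr[0]=13 > arr[6]=5
(1, 6): arr[1]=8 > arr[6]=5
(2, 4): arr[2]=17 > arr[4]=9
(2, 6): arr[2]=17 > arr[6]=5
(3, 4): arr[3]=19 > arr[4]=9
(3, 6): arr[3]=19 > arr[6]=5
(4, 6): arr[4]=9 > arr[6]=5
(5, 6): arr[5]=19 > arr[6]=5

Total inversions: 10

The array has 10 inversion(s): (0,1), (0,4), (0,6), (1,6), (2,4), (2,6), (3,4), (3,6), (4,6), (5,6). Each pair (i,j) satisfies i < j and arr[i] > arr[j].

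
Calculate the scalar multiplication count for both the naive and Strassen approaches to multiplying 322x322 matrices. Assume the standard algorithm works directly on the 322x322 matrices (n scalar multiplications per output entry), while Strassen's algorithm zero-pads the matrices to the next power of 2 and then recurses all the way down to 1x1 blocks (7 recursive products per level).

Matrix multiplication for 322x322 matrices:

Strassen's algorithm requires power-of-2 dimensions. Pad 322x322 to 512x512 (next power of 2).

Standard algorithm: 322^3 = 33386248 multiplications
Strassen's algorithm: 7^(log2(512)) = 7^9 = 40353607 multiplications
Difference: 33386248 - 40353607 = -6967359 (Strassen uses MORE here due to padding overhead — for small or just-over-power-of-2 n, padding can outweigh the per-level savings)

Standard: 33386248 multiplications (322^3). Strassen: 40353607 multiplications (7^9, after padding to 512x512). Strassen reduces 8 recursive multiplications to 7 at each level.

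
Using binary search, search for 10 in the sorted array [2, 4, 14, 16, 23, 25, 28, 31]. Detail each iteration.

Binary search for 10 in [2, 4, 14, 16, 23, 25, 28, 31]:

lo=0, hi=7, mid=3, arr[mid]=16 -> 16 > 10, search left half
lo=0, hi=2, mid=1, arr[mid]=4 -> 4 < 10, search right half
lo=2, hi=2, mid=2, arr[mid]=14 -> 14 > 10, search left half
lo=2 > hi=1, target 10 not found

Binary search determines that 10 is not in the array after 3 comparisons. The search space was exhausted without finding the target.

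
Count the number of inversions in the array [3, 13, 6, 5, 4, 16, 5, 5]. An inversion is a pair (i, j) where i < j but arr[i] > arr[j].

Finding inversions in [3, 13, 6, 5, 4, 16, 5, 5]:

(1, 2): arr[1]=13 > arr[2]=6
(1, 3): arr[1]=13 > arr[3]=5
(1, 4): arr[1]=13 > arr[4]=4
(1, 6): arr[1]=13 > arr[6]=5
(1, 7): arr[1]=13 > arr[7]=5
(2, 3): arr[2]=6 > arr[3]=5
(2, 4): arr[2]=6 > arr[4]=4
(2, 6): arr[2]=6 > arr[6]=5
(2, 7): arr[2]=6 > arr[7]=5
(3, 4): arr[3]=5 > arr[4]=4
(5, 6): arr[5]=16 > arr[6]=5
(5, 7): arr[5]=16 > arr[7]=5

Total inversions: 12

The array has 12 inversion(s): (1,2), (1,3), (1,4), (1,6), (1,7), (2,3), (2,4), (2,6), (2,7), (3,4), (5,6), (5,7). Each pair (i,j) satisfies i < j and arr[i] > arr[j].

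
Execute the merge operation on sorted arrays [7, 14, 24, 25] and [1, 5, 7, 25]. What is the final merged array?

Merging process:

Compare 7 vs 1: take 1 from right. Merged: [1]
Compare 7 vs 5: take 5 from right. Merged: [1, 5]
Compare 7 vs 7: take 7 from left. Merged: [1, 5, 7]
Compare 14 vs 7: take 7 from right. Merged: [1, 5, 7, 7]
Compare 14 vs 25: take 14 from left. Merged: [1, 5, 7, 7, 14]
Compare 24 vs 25: take 24 from left. Merged: [1, 5, 7, 7, 14, 24]
Compare 25 vs 25: take 25 from left. Merged: [1, 5, 7, 7, 14, 24, 25]
Append remaining from right: [25]. Merged: [1, 5, 7, 7, 14, 24, 25, 25]

Final merged array: [1, 5, 7, 7, 14, 24, 25, 25]
Total comparisons: 7

The merged array is [1, 5, 7, 7, 14, 24, 25, 25], requiring 7 comparisons. The merge step runs in O(n) time where n is the total number of elements.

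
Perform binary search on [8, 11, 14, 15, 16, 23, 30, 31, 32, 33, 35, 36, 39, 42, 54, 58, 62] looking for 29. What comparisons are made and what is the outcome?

Binary search for 29 in [8, 11, 14, 15, 16, 23, 30, 31, 32, 33, 35, 36, 39, 42, 54, 58, 62]:

lo=0, hi=16, mid=8, arr[mid]=32 -> 32 > 29, search left half
lo=0, hi=7, mid=3, arr[mid]=15 -> 15 < 29, search right half
lo=4, hi=7, mid=5, arr[mid]=23 -> 23 < 29, search right half
lo=6, hi=7, mid=6, arr[mid]=30 -> 30 > 29, search left half
lo=6 > hi=5, target 29 not found

Binary search determines that 29 is not in the array after 4 comparisons. The search space was exhausted without finding the target.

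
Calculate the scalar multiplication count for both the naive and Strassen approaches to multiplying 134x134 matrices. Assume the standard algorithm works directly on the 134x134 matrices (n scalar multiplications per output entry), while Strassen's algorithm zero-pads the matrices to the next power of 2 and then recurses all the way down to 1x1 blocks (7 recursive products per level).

Matrix multiplication for 134x134 matrices:

Strassen's algorithm requires power-of-2 dimensions. Pad 134x134 to 256x256 (next power of 2).

Standard algorithm: 134^3 = 2406104 multiplications
Strassen's algorithm: 7^(log2(256)) = 7^8 = 5764801 multiplications
Difference: 2406104 - 5764801 = -3358697 (Strassen uses MORE here due to padding overhead — for small or just-over-power-of-2 n, padding can outweigh the per-level savings)

Standard: 2406104 multiplications (134^3). Strassen: 5764801 multiplications (7^8, after padding to 256x256). Strassen reduces 8 recursive multiplications to 7 at each level.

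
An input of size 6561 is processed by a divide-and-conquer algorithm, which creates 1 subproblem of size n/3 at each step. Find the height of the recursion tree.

For divide and conquer with division factor 3:

Problem sizes at each level:
Level 0: 6561
Level 1: 2187
Level 2: 729
Level 3: 243
Level 4: 81
Level 5: 27
Level 6: 9
Level 7: 3
Level 8: 1

The root is level 0 and the size-1 base case is level 8 (the tree spans levels 0 through 8, i.e. 9 levels counting the root), so the depth is the number of divisions: log_3(6561) = 8

The recursion tree depth is log_3(6561) = 8. At each level, the problem size is divided by 3, so it takes 8 divisions to reduce to a base case of size 1. The algorithm makes 1 recursive call at each level.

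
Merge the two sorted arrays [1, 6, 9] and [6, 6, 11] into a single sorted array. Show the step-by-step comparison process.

Merging process:

Compare 1 vs 6: take 1 from left. Merged: [1]
Compare 6 vs 6: take 6 from left. Merged: [1, 6]
Compare 9 vs 6: take 6 from right. Merged: [1, 6, 6]
Compare 9 vs 6: take 6 from right. Merged: [1, 6, 6, 6]
Compare 9 vs 11: take 9 from left. Merged: [1, 6, 6, 6, 9]
Append remaining from right: [11]. Merged: [1, 6, 6, 6, 9, 11]

Final merged array: [1, 6, 6, 6, 9, 11]
Total comparisons: 5

The merged array is [1, 6, 6, 6, 9, 11], requiring 5 comparisons. The merge step runs in O(n) time where n is the total number of elements.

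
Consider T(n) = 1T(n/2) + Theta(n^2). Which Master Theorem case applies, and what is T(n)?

Master Theorem for T(n) = 1T(n/2) + O(n^2):

a = 1, b = 2, c = 2
log_b(a) = log_2(1) = 0.0000

Case 3: c = 2 > log_2(1) = 0.0000
T(n) = O(n^2) = O(n^2)

For T(n) = 1T(n/2) + O(n^2): log_2(1) = 0.0000. This is Case 3 of the Master Theorem (c > log_b(a), work dominated by root), giving O(n^2).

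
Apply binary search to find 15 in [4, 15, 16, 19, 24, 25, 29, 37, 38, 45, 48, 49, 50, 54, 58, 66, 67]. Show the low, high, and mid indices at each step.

Binary search for 15 in [4, 15, 16, 19, 24, 25, 29, 37, 38, 45, 48, 49, 50, 54, 58, 66, 67]:

lo=0, hi=16, mid=8, arr[mid]=38 -> 38 > 15, search left half
lo=0, hi=7, mid=3, arr[mid]=19 -> 19 > 15, search left half
lo=0, hi=2, mid=1, arr[mid]=15 -> Found target at index 1!

Binary search finds 15 at index 1 after 3 comparisons. The search repeatedly halves the search space by comparing with the middle element.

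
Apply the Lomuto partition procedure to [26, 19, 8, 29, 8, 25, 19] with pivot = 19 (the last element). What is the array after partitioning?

Lomuto partition with pivot = 19:

Initial array: [26, 19, 8, 29, 8, 25, 19]

arr[0]=26 > 19: no swap
arr[1]=19 <= 19: swap with position 0, array becomes [19, 26, 8, 29, 8, 25, 19]
arr[2]=8 <= 19: swap with position 1, array becomes [19, 8, 26, 29, 8, 25, 19]
arr[3]=29 > 19: no swap
arr[4]=8 <= 19: swap with position 2, array becomes [19, 8, 8, 29, 26, 25, 19]
arr[5]=25 > 19: no swap

Place pivot at position 3: [19, 8, 8, 19, 26, 25, 29]
Pivot position: 3

After partitioning with pivot 19, the array becomes [19, 8, 8, 19, 26, 25, 29]. The pivot is placed at index 3. All elements to the left of the pivot are <= 19, and all elements to the right are > 19.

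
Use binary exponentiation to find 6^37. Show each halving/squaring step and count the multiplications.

Computing 6^37 by squaring (build up from 6^1; each line after the first costs one multiplication):

6^1 = 6
6^2 = (6^1)^2 = 6^2 = 36
6^4 = (6^2)^2 = 36^2 = 1296
6^8 = (6^4)^2 = 1296^2 = 1679616
6^9 = 6 * 6^8 = 6 * 1679616 = 10077696
6^18 = (6^9)^2 = 10077696^2 = 101559956668416
6^36 = (6^18)^2 = 101559956668416^2 = 10314424798490535546171949056
6^37 = 6 * 6^36 = 6 * 10314424798490535546171949056 = 61886548790943213277031694336

Result: 61886548790943213277031694336
Multiplications needed: 7 (7 lines after 6^1)

6^37 = 61886548790943213277031694336. Using exponentiation by squaring, this requires 7 multiplications. The key idea: if the exponent is even, square the half-power; if odd, multiply by the base once.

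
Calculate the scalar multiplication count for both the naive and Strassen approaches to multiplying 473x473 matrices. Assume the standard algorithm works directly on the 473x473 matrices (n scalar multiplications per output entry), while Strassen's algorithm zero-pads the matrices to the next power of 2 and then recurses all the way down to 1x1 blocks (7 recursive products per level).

Matrix multiplication for 473x473 matrices:

Strassen's algorithm requires power-of-2 dimensions. Pad 473x473 to 512x512 (next power of 2).

Standard algorithm: 473^3 = 105823817 multiplications
Strassen's algorithm: 7^(log2(512)) = 7^9 = 40353607 multiplications
Savings: 105823817 - 40353607 = 65470210 multiplications

Standard: 105823817 multiplications (473^3). Strassen: 40353607 multiplications (7^9, after padding to 512x512). Strassen reduces 8 recursive multiplications to 7 at each level.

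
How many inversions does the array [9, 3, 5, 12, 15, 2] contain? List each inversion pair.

Finding inversions in [9, 3, 5, 12, 15, 2]:

(0, 1): arr[0]=9 > arr[1]=3
(0, 2): arr[0]=9 > arr[2]=5
(0, 5): arr[0]=9 > arr[5]=2
(1, 5): arr[1]=3 > arr[5]=2
(2, 5): arr[2]=5 > arr[5]=2
(3, 5): arr[3]=12 > arr[5]=2
(4, 5): arr[4]=15 > arr[5]=2

Total inversions: 7

The array has 7 inversion(s): (0,1), (0,2), (0,5), (1,5), (2,5), (3,5), (4,5). Each pair (i,j) satisfies i < j and arr[i] > arr[j].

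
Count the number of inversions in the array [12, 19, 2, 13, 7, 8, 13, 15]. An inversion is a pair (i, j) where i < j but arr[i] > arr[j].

Finding inversions in [12, 19, 2, 13, 7, 8, 13, 15]:

(0, 2): arr[0]=12 > arr[2]=2
(0, 4): arr[0]=12 > arr[4]=7
(0, 5): arr[0]=12 > arr[5]=8
(1, 2): arr[1]=19 > arr[2]=2
(1, 3): arr[1]=19 > arr[3]=13
(1, 4): arr[1]=19 > arr[4]=7
(1, 5): arr[1]=19 > arr[5]=8
(1, 6): arr[1]=19 > arr[6]=13
(1, 7): arr[1]=19 > arr[7]=15
(3, 4): arr[3]=13 > arr[4]=7
(3, 5): arr[3]=13 > arr[5]=8

Total inversions: 11

The array has 11 inversion(s): (0,2), (0,4), (0,5), (1,2), (1,3), (1,4), (1,5), (1,6), (1,7), (3,4), (3,5). Each pair (i,j) satisfies i < j and arr[i] > arr[j].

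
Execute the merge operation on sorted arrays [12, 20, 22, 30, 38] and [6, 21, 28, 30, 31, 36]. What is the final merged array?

Merging process:

Compare 12 vs 6: take 6 from right. Merged: [6]
Compare 12 vs 21: take 12 from left. Merged: [6, 12]
Compare 20 vs 21: take 20 from left. Merged: [6, 12, 20]
Compare 22 vs 21: take 21 from right. Merged: [6, 12, 20, 21]
Compare 22 vs 28: take 22 from left. Merged: [6, 12, 20, 21, 22]
Compare 30 vs 28: take 28 from right. Merged: [6, 12, 20, 21, 22, 28]
Compare 30 vs 30: take 30 from left. Merged: [6, 12, 20, 21, 22, 28, 30]
Compare 38 vs 30: take 30 from right. Merged: [6, 12, 20, 21, 22, 28, 30, 30]
Compare 38 vs 31: take 31 from right. Merged: [6, 12, 20, 21, 22, 28, 30, 30, 31]
Compare 38 vs 36: take 36 from right. Merged: [6, 12, 20, 21, 22, 28, 30, 30, 31, 36]
Append remaining from left: [38]. Merged: [6, 12, 20, 21, 22, 28, 30, 30, 31, 36, 38]

Final merged array: [6, 12, 20, 21, 22, 28, 30, 30, 31, 36, 38]
Total comparisons: 10

The merged array is [6, 12, 20, 21, 22, 28, 30, 30, 31, 36, 38], requiring 10 comparisons. The merge step runs in O(n) time where n is the total number of elements.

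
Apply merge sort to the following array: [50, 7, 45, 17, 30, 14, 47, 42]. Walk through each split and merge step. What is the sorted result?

Merge sort trace:

Split: [50, 7, 45, 17, 30, 14, 47, 42] -> [50, 7, 45, 17] and [30, 14, 47, 42]
  Split: [50, 7, 45, 17] -> [50, 7] and [45, 17]
    Split: [50, 7] -> [50] and [7]
    Merge: [50] + [7] -> [7, 50]
    Split: [45, 17] -> [45] and [17]
    Merge: [45] + [17] -> [17, 45]
  Merge: [7, 50] + [17, 45] -> [7, 17, 45, 50]
  Split: [30, 14, 47, 42] -> [30, 14] and [47, 42]
    Split: [30, 14] -> [30] and [14]
    Merge: [30] + [14] -> [14, 30]
    Split: [47, 42] -> [47] and [42]
    Merge: [47] + [42] -> [42, 47]
  Merge: [14, 30] + [42, 47] -> [14, 30, 42, 47]
Merge: [7, 17, 45, 50] + [14, 30, 42, 47] -> [7, 14, 17, 30, 42, 45, 47, 50]

Final sorted array: [7, 14, 17, 30, 42, 45, 47, 50]

The merge sort proceeds by recursively splitting the array and merging sorted halves.
After all merges, the sorted array is [7, 14, 17, 30, 42, 45, 47, 50].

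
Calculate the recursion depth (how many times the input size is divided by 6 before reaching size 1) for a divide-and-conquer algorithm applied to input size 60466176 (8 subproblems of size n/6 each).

For divide and conquer with division factor 6:

Problem sizes at each level:
Level 0: 60466176
Level 1: 10077696
Level 2: 1679616
Level 3: 279936
Level 4: 46656
Level 5: 7776
Level 6: 1296
Level 7: 216
Level 8: 36
Level 9: 6
Level 10: 1

The root is level 0 and the size-1 base case is level 10 (the tree spans levels 0 through 10, i.e. 11 levels counting the root), so the depth is the number of divisions: log_6(60466176) = 10

The recursion tree depth is log_6(60466176) = 10. At each level, the problem size is divided by 6, so it takes 10 divisions to reduce to a base case of size 1. The algorithm makes 8 recursive calls at each level.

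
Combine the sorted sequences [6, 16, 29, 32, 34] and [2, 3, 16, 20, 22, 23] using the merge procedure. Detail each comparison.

Merging process:

Compare 6 vs 2: take 2 from right. Merged: [2]
Compare 6 vs 3: take 3 from right. Merged: [2, 3]
Compare 6 vs 16: take 6 from left. Merged: [2, 3, 6]
Compare 16 vs 16: take 16 from left. Merged: [2, 3, 6, 16]
Compare 29 vs 16: take 16 from right. Merged: [2, 3, 6, 16, 16]
Compare 29 vs 20: take 20 from right. Merged: [2, 3, 6, 16, 16, 20]
Compare 29 vs 22: take 22 from right. Merged: [2, 3, 6, 16, 16, 20, 22]
Compare 29 vs 23: take 23 from right. Merged: [2, 3, 6, 16, 16, 20, 22, 23]
Append remaining from left: [29, 32, 34]. Merged: [2, 3, 6, 16, 16, 20, 22, 23, 29, 32, 34]

Final merged array: [2, 3, 6, 16, 16, 20, 22, 23, 29, 32, 34]
Total comparisons: 8

The merged array is [2, 3, 6, 16, 16, 20, 22, 23, 29, 32, 34], requiring 8 comparisons. The merge step runs in O(n) time where n is the total number of elements.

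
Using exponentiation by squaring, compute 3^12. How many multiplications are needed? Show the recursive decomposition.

Computing 3^12 by squaring (build up from 3^1; each line after the first costs one multiplication):

3^1 = 3
3^2 = (3^1)^2 = 3^2 = 9
3^3 = 3 * 3^2 = 3 * 9 = 27
3^6 = (3^3)^2 = 27^2 = 729
3^12 = (3^6)^2 = 729^2 = 531441

Result: 531441
Multiplications needed: 4 (4 lines after 3^1)

3^12 = 531441. Using exponentiation by squaring, this requires 4 multiplications. The key idea: if the exponent is even, square the half-power; if odd, multiply by the base once.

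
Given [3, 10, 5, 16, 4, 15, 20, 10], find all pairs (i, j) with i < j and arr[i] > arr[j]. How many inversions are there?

Finding inversions in [3, 10, 5, 16, 4, 15, 20, 10]:

(1, 2): arr[1]=10 > arr[2]=5
(1, 4): arr[1]=10 > arr[4]=4
(2, 4): arr[2]=5 > arr[4]=4
(3, 4): arr[3]=16 > arr[4]=4
(3, 5): arr[3]=16 > arr[5]=15
(3, 7): arr[3]=16 > arr[7]=10
(5, 7): arr[5]=15 > arr[7]=10
(6, 7): arr[6]=20 > arr[7]=10

Total inversions: 8

The array has 8 inversion(s): (1,2), (1,4), (2,4), (3,4), (3,5), (3,7), (5,7), (6,7). Each pair (i,j) satisfies i < j and arr[i] > arr[j].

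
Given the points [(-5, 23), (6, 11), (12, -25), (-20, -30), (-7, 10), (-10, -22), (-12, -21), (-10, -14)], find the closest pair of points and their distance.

Computing all pairwise distances among 8 points:

d((-5, 23), (6, 11)) = 16.2788
d((-5, 23), (12, -25)) = 50.9215
d((-5, 23), (-20, -30)) = 55.0818
d((-5, 23), (-7, 10)) = 13.1529
d((-5, 23), (-10, -22)) = 45.2769
d((-5, 23), (-12, -21)) = 44.5533
d((-5, 23), (-10, -14)) = 37.3363
d((6, 11), (12, -25)) = 36.4966
d((6, 11), (-20, -30)) = 48.5489
d((6, 11), (-7, 10)) = 13.0384
d((6, 11), (-10, -22)) = 36.6742
d((6, 11), (-12, -21)) = 36.7151
d((6, 11), (-10, -14)) = 29.6816
d((12, -25), (-20, -30)) = 32.3883
d((12, -25), (-7, 10)) = 39.8246
d((12, -25), (-10, -22)) = 22.2036
d((12, -25), (-12, -21)) = 24.3311
d((12, -25), (-10, -14)) = 24.5967
d((-20, -30), (-7, 10)) = 42.0595
d((-20, -30), (-10, -22)) = 12.8062
d((-20, -30), (-12, -21)) = 12.0416
d((-20, -30), (-10, -14)) = 18.868
d((-7, 10), (-10, -22)) = 32.1403
d((-7, 10), (-12, -21)) = 31.4006
d((-7, 10), (-10, -14)) = 24.1868
d((-10, -22), (-12, -21)) = 2.2361 <-- minimum
d((-10, -22), (-10, -14)) = 8.0
d((-12, -21), (-10, -14)) = 7.2801

Closest pair: (-10, -22) and (-12, -21) with distance 2.2361

The closest pair is (-10, -22) and (-12, -21) with Euclidean distance 2.2361. For 8 points, brute-force pairwise comparison is shown above. For large n, the divide-and-conquer algorithm (sort by x, recurse on halves, check the dividing strip) achieves O(n log n).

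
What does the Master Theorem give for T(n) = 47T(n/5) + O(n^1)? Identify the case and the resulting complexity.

Master Theorem for T(n) = 47T(n/5) + O(n^1):

a = 47, b = 5, c = 1
log_b(a) = log_5(47) = 2.3922

Case 1: c = 1 < log_5(47) = 2.3922
T(n) = O(n^(log_5 47))

For T(n) = 47T(n/5) + O(n^1): log_5(47) = 2.3922. This is Case 1 of the Master Theorem (c < log_b(a), work dominated by leaves), giving O(n^(log_5 47)).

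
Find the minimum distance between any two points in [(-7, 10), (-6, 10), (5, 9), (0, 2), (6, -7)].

Computing all pairwise distances among 5 points:

d((-7, 10), (-6, 10)) = 1.0 <-- minimum
d((-7, 10), (5, 9)) = 12.0416
d((-7, 10), (0, 2)) = 10.6301
d((-7, 10), (6, -7)) = 21.4009
d((-6, 10), (5, 9)) = 11.0454
d((-6, 10), (0, 2)) = 10.0
d((-6, 10), (6, -7)) = 20.8087
d((5, 9), (0, 2)) = 8.6023
d((5, 9), (6, -7)) = 16.0312
d((0, 2), (6, -7)) = 10.8167

Closest pair: (-7, 10) and (-6, 10) with distance 1.0

The closest pair is (-7, 10) and (-6, 10) with Euclidean distance 1.0. For 5 points, brute-force pairwise comparison is shown above. For large n, the divide-and-conquer algorithm (sort by x, recurse on halves, check the dividing strip) achieves O(n log n).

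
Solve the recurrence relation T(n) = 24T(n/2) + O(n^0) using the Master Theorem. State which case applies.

Master Theorem for T(n) = 24T(n/2) + O(n^0):

a = 24, b = 2, c = 0
log_b(a) = log_2(24) = 4.5850

Case 1: c = 0 < log_2(24) = 4.5850
T(n) = O(n^(log_2 24))

For T(n) = 24T(n/2) + O(n^0): log_2(24) = 4.5850. This is Case 1 of the Master Theorem (c < log_b(a), work dominated by leaves), giving O(n^(log_2 24)).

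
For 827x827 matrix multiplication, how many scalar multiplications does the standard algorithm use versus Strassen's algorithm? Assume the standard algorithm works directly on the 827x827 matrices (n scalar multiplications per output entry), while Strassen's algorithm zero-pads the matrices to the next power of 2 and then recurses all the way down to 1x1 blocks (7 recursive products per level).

Matrix multiplication for 827x827 matrices:

Strassen's algorithm requires power-of-2 dimensions. Pad 827x827 to 1024x1024 (next power of 2).

Standard algorithm: 827^3 = 565609283 multiplications
Strassen's algorithm: 7^(log2(1024)) = 7^10 = 282475249 multiplications
Savings: 565609283 - 282475249 = 283134034 multiplications

Standard: 565609283 multiplications (827^3). Strassen: 282475249 multiplications (7^10, after padding to 1024x1024). Strassen reduces 8 recursive multiplications to 7 at each level.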